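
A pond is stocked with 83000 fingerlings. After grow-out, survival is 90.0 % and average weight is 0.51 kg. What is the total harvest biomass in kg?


Survivors = 83000 * 90.0/100 = 74700 fish
Harvest biomass = survivors * W_f = 74700 * 0.51 = 38097 kg

38097 kg


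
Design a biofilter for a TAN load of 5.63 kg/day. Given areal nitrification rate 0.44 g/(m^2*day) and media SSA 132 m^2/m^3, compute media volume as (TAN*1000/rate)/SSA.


A = 5.63*1000 / 0.44 = 12795.455 m^2
V = 12795.455 / 132 = 96.9353

96.9353 m^3


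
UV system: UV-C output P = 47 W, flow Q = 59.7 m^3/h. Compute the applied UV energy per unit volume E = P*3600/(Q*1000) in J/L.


Energy delivered per hour = 47 W * 3600 s = 169200 J/h
Volume treated per hour = 59.7 m^3/h * 1000 = 59700 L/h
dose = 169200 / 59700 = 2.83417 J/L

2.83417 J/L


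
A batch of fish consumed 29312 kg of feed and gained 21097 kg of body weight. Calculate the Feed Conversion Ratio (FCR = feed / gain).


FCR = feed consumed / weight gained
FCR = 29312 kg / 21097 kg = 1.38939

1.38939


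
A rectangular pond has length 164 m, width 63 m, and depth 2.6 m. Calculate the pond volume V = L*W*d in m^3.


Base area = L * W = 164 * 63 = 10332 m^2
Volume = area * depth = 10332 * 2.6 = 26863.2 m^3

26863.2 m^3


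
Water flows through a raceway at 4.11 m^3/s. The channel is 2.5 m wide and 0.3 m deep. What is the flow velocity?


Cross-sectional area = W * d = 2.5 * 0.3 = 0.75 m^2
Velocity = Q / A = 4.11 / 0.75 = 5.48 m/s

5.48 m/s


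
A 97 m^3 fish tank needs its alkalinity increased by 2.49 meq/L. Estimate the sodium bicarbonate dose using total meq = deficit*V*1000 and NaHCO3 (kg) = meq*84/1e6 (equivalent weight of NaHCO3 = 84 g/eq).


Tank volume in L = 97 m^3 * 1000 = 97000 L
Total meq required = 2.49 meq/L * 97000 L = 241530 meq
NaHCO3 mass = 241530 meq * 84 mg/meq / 1e6 = 20.2885 kg

20.2885 kg


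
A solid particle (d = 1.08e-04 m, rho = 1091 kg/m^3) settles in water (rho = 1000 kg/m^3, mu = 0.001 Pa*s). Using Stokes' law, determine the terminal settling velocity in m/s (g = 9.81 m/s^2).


Density difference: rho_p - rho_f = 1091 - 1000 = 91 kg/m^3
d^2 = (1.08e-04)^2 = 1.1664e-08 m^2
Numerator = (rho_p - rho_f) * g * d^2 = 91 * 9.81 * 1.1664e-08 = 1.0412569e-05
Denominator = 18 * mu = 18 * 0.001 = 0.018
v_s = 1.0412569e-05 / 0.018 = 5.78476e-04 m/s
Check: Re = rho_f * v_s * d / mu = 1000 * 5.78476e-04 * 1.08e-04 / 0.001 = 0.0625 < 1, so Stokes' law applies.

5.78476e-04 m/s


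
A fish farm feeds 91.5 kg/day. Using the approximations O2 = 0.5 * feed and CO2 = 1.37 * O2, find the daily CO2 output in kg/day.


O2 = 91.5 * 0.5 = 45.75
CO2 = 45.75 * 1.37 = 62.6775

62.6775 kg/day


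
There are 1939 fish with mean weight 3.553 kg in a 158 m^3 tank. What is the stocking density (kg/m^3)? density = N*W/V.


Total biomass = 1939 fish * 3.553 kg = 6889.267 kg
Density = total biomass / volume = 6889.267 / 158 = 43.603 kg/m^3

43.603 kg/m^3


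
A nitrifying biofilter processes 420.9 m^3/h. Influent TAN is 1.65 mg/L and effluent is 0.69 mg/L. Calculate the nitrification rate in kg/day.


Concentration drop: TAN_in - TAN_out = 1.65 - 0.69 = 0.96 mg/L
Hourly TAN removed = Q * dTAN = 420.9 m^3/h * 0.96 mg/L = 404.064 g/h  (m^3/h * mg/L = g/h)
Daily TAN removed = 404.064 * 24 = 9697.536 g/day
Convert to kg/day: 9697.536 / 1000 = 9.697536 kg/day

9.697536 kg/day


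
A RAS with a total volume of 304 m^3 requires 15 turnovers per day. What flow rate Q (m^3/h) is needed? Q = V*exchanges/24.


Daily recirculation volume = 304 m^3 * 15 = 4560 m^3/day
Flow rate Q = daily volume / 24 h = 4560 / 24 = 190 m^3/h

190 m^3/h


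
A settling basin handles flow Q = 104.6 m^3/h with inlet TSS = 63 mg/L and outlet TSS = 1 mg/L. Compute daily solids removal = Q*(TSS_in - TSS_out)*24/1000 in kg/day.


Concentration drop: TSS_in - TSS_out = 63 - 1 = 62 mg/L
Hourly solids removed = Q * dTSS = 104.6 m^3/h * 62 mg/L = 6485.2 g/h  (m^3/h * mg/L = g/h)
Daily solids removed = 6485.2 * 24 = 155644.8 g/day
Convert g to kg: 155644.8 / 1000 = 155.6448 kg/day

155.6448 kg/day


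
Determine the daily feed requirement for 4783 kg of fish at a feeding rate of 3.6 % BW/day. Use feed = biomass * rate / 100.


Feeding rate fraction = 3.6% / 100 = 0.036
Daily feed = 4783 kg * 0.036 = 172.188 kg/day

172.188 kg/day


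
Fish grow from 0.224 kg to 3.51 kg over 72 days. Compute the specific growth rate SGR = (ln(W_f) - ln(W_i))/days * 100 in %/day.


ln(W_f) = ln(3.51) = 1.255616
ln(W_i) = ln(0.224) = -1.4961092
ln(W_f) - ln(W_i) = 1.255616 - -1.4961092 = 2.7517252
SGR = 2.7517252 / 72 * 100 = 3.82184 %/day

3.82184 %/day


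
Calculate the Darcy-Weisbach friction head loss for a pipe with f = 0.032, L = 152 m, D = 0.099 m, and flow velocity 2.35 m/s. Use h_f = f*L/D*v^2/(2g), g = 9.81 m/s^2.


v^2 = 2.35^2 = 5.5225 m^2/s^2
L/D = 152/0.099 = 1535.3535
h_f = f*(L/D)*v^2/(2g) = 0.032 * 1535.3535 * 5.5225 / 19.62 = 13.8291 m

13.8291 m


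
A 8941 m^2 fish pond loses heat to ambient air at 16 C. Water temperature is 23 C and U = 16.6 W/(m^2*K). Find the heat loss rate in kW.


Temperature difference dT = 23 - 16 = 7 K
Heat loss (W) = U * A * dT = 16.6 * 8941 * 7 = 1038944.2 W
Convert to kW: 1038944.2 / 1000 = 1038.9442 kW

1038.9442 kW


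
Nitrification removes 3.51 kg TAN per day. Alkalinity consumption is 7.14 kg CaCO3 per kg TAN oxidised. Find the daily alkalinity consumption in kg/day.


Alkalinity factor: 7.14 kg CaCO3 consumed per kg TAN nitrified
alk = 3.51 kg TAN * 7.14 = 25.0614 kg CaCO3/day

25.0614 kg CaCO3/day


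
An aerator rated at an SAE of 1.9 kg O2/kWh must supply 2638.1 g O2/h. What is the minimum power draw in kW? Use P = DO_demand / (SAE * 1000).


SAE in g O2/kWh = 1.9 * 1000 = 1900 g/kWh
P = DO_demand / SAE_g = 2638.1 / 1900 = 1.38847 kW

1.38847 kW


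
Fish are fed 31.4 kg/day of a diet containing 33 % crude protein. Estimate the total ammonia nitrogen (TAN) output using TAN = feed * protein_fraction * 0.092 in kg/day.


Protein in feed = 31.4 * 33/100 = 10.362 kg/day
TAN = protein * 0.092 = 10.362 * 0.092 = 0.953304 kg/day

0.953304 kg/day


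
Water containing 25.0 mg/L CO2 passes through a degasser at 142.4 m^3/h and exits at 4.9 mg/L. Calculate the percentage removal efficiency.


CO2_out / CO2_in = 4.9 / 25.0 = 0.196
Fraction remaining = 0.196
efficiency = (1 - 0.196) * 100 = 80.4 %

80.4 %


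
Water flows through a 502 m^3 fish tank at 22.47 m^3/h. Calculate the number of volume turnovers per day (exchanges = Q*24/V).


Daily flow volume = 22.47 m^3/h * 24 h = 539.28 m^3/day
Exchanges = daily flow / tank volume = 539.28 / 502 = 1.07426 exchanges/day

1.07426 exchanges/day


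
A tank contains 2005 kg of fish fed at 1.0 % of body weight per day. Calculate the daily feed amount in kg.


Feeding rate fraction = 1.0% / 100 = 0.01
Daily feed = 2005 kg * 0.01 = 20.05 kg/day

20.05 kg/day


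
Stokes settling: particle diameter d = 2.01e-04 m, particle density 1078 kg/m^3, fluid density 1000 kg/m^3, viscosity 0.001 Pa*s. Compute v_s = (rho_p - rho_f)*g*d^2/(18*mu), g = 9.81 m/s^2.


Density difference: rho_p - rho_f = 1078 - 1000 = 78 kg/m^3
d^2 = (2.01e-04)^2 = 4.0401e-08 m^2
Numerator = (rho_p - rho_f) * g * d^2 = 78 * 9.81 * 4.0401e-08 = 3.0914037e-05
Denominator = 18 * mu = 18 * 0.001 = 0.018
v_s = 3.0914037e-05 / 0.018 = 0.00171745 m/s
Check: Re = rho_f * v_s * d / mu = 1000 * 0.00171745 * 2.01e-04 / 0.001 = 0.345 < 1, so Stokes' law applies.

0.00171745 m/s


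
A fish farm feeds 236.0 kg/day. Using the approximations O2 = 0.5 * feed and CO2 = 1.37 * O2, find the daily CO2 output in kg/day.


O2 = 236.0 * 0.5 = 118
CO2 = 118 * 1.37 = 161.66

161.66 kg/day


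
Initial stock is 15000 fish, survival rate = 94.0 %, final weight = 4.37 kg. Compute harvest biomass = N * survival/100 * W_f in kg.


Survivors = 15000 * 94.0/100 = 14100 fish
Harvest biomass = survivors * W_f = 14100 * 4.37 = 61617 kg

61617 kg


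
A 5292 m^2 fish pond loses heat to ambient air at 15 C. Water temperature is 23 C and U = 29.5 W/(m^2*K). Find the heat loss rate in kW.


Temperature difference dT = 23 - 15 = 8 K
Heat loss (W) = U * A * dT = 29.5 * 5292 * 8 = 1248912 W
Convert to kW: 1248912 / 1000 = 1248.912 kW

1248.912 kW


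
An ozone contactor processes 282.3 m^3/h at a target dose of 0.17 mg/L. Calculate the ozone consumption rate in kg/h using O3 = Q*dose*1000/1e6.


O3 demand (mg/h) = Q * dose * 1000 = 282.3 * 0.17 * 1000 = 47991 mg/h
Convert mg to kg: 47991 / 1e6 = 0.047991 kg/h

0.047991 kg/h


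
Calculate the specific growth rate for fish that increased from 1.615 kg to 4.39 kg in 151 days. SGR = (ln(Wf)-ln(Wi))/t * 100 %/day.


ln(W_f) = ln(4.39) = 1.4793292
ln(W_i) = ln(1.615) = 0.47933496
ln(W_f) - ln(W_i) = 1.4793292 - 0.47933496 = 0.99999424
SGR = 0.99999424 / 151 * 100 = 0.662248 %/day

0.662248 %/day


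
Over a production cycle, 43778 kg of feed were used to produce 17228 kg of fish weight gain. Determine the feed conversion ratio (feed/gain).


FCR = feed consumed / weight gained
FCR = 43778 kg / 17228 kg = 2.5411

2.5411


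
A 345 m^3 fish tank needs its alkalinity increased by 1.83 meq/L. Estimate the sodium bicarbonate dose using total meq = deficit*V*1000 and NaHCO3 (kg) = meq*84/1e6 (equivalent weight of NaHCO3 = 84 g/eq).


Tank volume in L = 345 m^3 * 1000 = 345000 L
Total meq required = 1.83 meq/L * 345000 L = 631350 meq
NaHCO3 mass = 631350 meq * 84 mg/meq / 1e6 = 53.0334 kg

53.0334 kg


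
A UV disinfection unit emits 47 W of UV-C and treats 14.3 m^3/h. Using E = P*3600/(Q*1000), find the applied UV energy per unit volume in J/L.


Energy delivered per hour = 47 W * 3600 s = 169200 J/h
Volume treated per hour = 14.3 m^3/h * 1000 = 14300 L/h
dose = 169200 / 14300 = 11.8322 J/L

11.8322 J/L


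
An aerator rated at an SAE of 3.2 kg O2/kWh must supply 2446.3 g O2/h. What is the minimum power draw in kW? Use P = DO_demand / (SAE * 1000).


SAE in g O2/kWh = 3.2 * 1000 = 3200 g/kWh
P = DO_demand / SAE_g = 2446.3 / 3200 = 0.764469 kW

0.764469 kW


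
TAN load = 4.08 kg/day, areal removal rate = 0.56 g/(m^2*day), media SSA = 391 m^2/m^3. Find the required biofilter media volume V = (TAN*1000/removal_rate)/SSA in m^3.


A = 4.08*1000 / 0.56 = 7285.7143 m^2
V = 7285.7143 / 391 = 18.6335

18.6335 m^3


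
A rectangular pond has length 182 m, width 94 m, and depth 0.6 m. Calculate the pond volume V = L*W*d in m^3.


Base area = L * W = 182 * 94 = 17108 m^2
Volume = area * depth = 17108 * 0.6 = 10264.8 m^3

10264.8 m^3


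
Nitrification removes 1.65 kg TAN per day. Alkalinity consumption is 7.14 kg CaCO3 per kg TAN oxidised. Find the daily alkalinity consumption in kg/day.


Alkalinity factor: 7.14 kg CaCO3 consumed per kg TAN nitrified
alk = 1.65 kg TAN * 7.14 = 11.781 kg CaCO3/day

11.781 kg CaCO3/day


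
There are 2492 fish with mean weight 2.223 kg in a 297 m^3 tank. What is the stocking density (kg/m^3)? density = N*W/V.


Total biomass = 2492 fish * 2.223 kg = 5539.716 kg
Density = total biomass / volume = 5539.716 / 297 = 18.6522 kg/m^3

18.6522 kg/m^3


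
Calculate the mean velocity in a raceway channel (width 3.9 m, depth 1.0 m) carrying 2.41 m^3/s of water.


Cross-sectional area = W * d = 3.9 * 1.0 = 3.9 m^2
Velocity = Q / A = 2.41 / 3.9 = 0.617949 m/s

0.617949 m/s


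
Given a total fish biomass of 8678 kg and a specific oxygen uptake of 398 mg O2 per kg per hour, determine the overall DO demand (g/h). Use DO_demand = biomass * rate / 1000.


Total O2 consumption (mg/h) = 8678 kg * 398 mg/(kg*h) = 3453844 mg/h
Convert to g/h: 3453844 / 1000 = 3453.844 g/h

3453.844 g/h


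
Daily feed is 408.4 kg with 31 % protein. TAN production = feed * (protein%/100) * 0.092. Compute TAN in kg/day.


Protein in feed = 408.4 * 31/100 = 126.604 kg/day
TAN = protein * 0.092 = 126.604 * 0.092 = 11.647568 kg/day

11.647568 kg/day


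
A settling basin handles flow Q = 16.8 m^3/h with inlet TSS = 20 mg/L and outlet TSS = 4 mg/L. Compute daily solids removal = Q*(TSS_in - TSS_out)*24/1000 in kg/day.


Concentration drop: TSS_in - TSS_out = 20 - 4 = 16 mg/L
Hourly solids removed = Q * dTSS = 16.8 m^3/h * 16 mg/L = 268.8 g/h  (m^3/h * mg/L = g/h)
Daily solids removed = 268.8 * 24 = 6451.2 g/day
Convert g to kg: 6451.2 / 1000 = 6.4512 kg/day

6.4512 kg/day


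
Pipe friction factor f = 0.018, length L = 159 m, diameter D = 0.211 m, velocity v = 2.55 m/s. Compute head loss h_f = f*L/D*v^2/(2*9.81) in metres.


v^2 = 2.55^2 = 6.5025 m^2/s^2
L/D = 159/0.211 = 753.5545
h_f = f*(L/D)*v^2/(2g) = 0.018 * 753.5545 * 6.5025 / 19.62 = 4.4954 m

4.4954 m


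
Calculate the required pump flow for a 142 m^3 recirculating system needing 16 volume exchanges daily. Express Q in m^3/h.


Daily recirculation volume = 142 m^3 * 16 = 2272 m^3/day
Flow rate Q = daily volume / 24 h = 2272 / 24 = 94.6667 m^3/h

94.6667 m^3/h


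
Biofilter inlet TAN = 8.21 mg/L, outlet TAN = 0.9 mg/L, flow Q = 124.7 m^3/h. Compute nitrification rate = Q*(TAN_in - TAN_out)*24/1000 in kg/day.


Concentration drop: TAN_in - TAN_out = 8.21 - 0.9 = 7.31 mg/L
Hourly TAN removed = Q * dTAN = 124.7 m^3/h * 7.31 mg/L = 911.557 g/h  (m^3/h * mg/L = g/h)
Daily TAN removed = 911.557 * 24 = 21877.368 g/day
Convert to kg/day: 21877.368 / 1000 = 21.877368 kg/day

21.877368 kg/day


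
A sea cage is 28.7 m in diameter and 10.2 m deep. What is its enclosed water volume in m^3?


r = d/2 = 28.7/2 = 14.35 m
Base area = pi*r^2 = pi*14.35^2 = 646.92461 m^2
Volume = 646.92461 * 10.2 = 6598.63 m^3

6598.63 m^3


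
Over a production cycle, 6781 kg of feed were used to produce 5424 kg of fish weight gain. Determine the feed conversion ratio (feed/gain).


FCR = feed consumed / weight gained
FCR = 6781 kg / 5424 kg = 1.25018

1.25018


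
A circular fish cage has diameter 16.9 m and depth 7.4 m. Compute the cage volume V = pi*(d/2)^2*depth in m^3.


r = d/2 = 16.9/2 = 8.45 m
Base area = pi*r^2 = pi*8.45^2 = 224.31757 m^2
Volume = 224.31757 * 7.4 = 1659.95 m^3

1659.95 m^3


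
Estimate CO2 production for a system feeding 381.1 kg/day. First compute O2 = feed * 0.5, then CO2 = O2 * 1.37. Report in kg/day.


O2 = 381.1 * 0.5 = 190.55
CO2 = 190.55 * 1.37 = 261.0535

261.0535 kg/day


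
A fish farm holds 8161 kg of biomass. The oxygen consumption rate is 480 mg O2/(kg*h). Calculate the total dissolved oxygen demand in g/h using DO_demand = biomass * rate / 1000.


Total O2 consumption (mg/h) = 8161 kg * 480 mg/(kg*h) = 3917280 mg/h
Convert to g/h: 3917280 / 1000 = 3917.28 g/h

3917.28 g/h


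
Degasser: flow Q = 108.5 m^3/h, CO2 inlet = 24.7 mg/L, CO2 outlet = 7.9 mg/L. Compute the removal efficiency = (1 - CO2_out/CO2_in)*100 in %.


CO2_out / CO2_in = 7.9 / 24.7 = 0.31983806
Fraction remaining = 0.31983806
efficiency = (1 - 0.31983806) * 100 = 68.0162 %

68.0162 %


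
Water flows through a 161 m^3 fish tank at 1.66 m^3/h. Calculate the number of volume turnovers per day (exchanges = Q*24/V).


Daily flow volume = 1.66 m^3/h * 24 h = 39.84 m^3/day
Exchanges = daily flow / tank volume = 39.84 / 161 = 0.247453 exchanges/day

0.247453 exchanges/day


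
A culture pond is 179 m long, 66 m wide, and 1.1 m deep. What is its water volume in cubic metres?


Base area = L * W = 179 * 66 = 11814 m^2
Volume = area * depth = 11814 * 1.1 = 12995.4 m^3

12995.4 m^3


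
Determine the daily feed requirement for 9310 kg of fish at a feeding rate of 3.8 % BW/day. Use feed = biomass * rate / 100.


Feeding rate fraction = 3.8% / 100 = 0.038
Daily feed = 9310 kg * 0.038 = 353.78 kg/day

353.78 kg/day


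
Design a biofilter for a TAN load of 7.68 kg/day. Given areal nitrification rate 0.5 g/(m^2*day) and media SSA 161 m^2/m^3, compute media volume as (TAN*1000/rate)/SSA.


A = 7.68*1000 / 0.5 = 15360 m^2
V = 15360 / 161 = 95.4037

95.4037 m^3


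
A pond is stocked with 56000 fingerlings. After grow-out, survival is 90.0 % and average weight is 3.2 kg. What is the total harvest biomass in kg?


Survivors = 56000 * 90.0/100 = 50400 fish
Harvest biomass = survivors * W_f = 50400 * 3.2 = 161280 kg

161280 kg


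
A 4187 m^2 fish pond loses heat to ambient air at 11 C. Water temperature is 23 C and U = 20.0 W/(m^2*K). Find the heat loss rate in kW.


Temperature difference dT = 23 - 11 = 12 K
Heat loss (W) = U * A * dT = 20.0 * 4187 * 12 = 1004880 W
Convert to kW: 1004880 / 1000 = 1004.88 kW

1004.88 kW


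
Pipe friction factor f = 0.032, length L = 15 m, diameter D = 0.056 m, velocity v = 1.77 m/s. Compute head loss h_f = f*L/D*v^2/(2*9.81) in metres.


v^2 = 1.77^2 = 3.1329 m^2/s^2
L/D = 15/0.056 = 267.85714
h_f = f*(L/D)*v^2/(2g) = 0.032 * 267.85714 * 3.1329 / 19.62 = 1.36868 m

1.36868 m


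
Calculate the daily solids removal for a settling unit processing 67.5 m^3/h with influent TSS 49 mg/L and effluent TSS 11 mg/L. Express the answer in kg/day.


Concentration drop: TSS_in - TSS_out = 49 - 11 = 38 mg/L
Hourly solids removed = Q * dTSS = 67.5 m^3/h * 38 mg/L = 2565 g/h  (m^3/h * mg/L = g/h)
Daily solids removed = 2565 * 24 = 61560 g/day
Convert g to kg: 61560 / 1000 = 61.56 kg/day

61.56 kg/day


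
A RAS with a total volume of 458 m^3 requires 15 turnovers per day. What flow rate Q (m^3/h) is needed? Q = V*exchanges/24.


Daily recirculation volume = 458 m^3 * 15 = 6870 m^3/day
Flow rate Q = daily volume / 24 h = 6870 / 24 = 286.25 m^3/h

286.25 m^3/h


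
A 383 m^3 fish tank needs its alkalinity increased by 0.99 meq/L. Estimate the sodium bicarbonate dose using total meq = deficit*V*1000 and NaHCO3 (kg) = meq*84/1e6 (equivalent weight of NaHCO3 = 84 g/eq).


Tank volume in L = 383 m^3 * 1000 = 383000 L
Total meq required = 0.99 meq/L * 383000 L = 379170 meq
NaHCO3 mass = 379170 meq * 84 mg/meq / 1e6 = 31.8503 kg

31.8503 kg


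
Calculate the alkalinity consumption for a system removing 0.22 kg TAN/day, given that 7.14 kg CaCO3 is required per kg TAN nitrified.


Alkalinity factor: 7.14 kg CaCO3 consumed per kg TAN nitrified
alk = 0.22 kg TAN * 7.14 = 1.5708 kg CaCO3/day

1.5708 kg CaCO3/day


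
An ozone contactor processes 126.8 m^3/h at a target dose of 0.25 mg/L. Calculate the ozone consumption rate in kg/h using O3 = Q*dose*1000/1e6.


O3 demand (mg/h) = Q * dose * 1000 = 126.8 * 0.25 * 1000 = 31700 mg/h
Convert mg to kg: 31700 / 1e6 = 0.0317 kg/h

0.0317 kg/h


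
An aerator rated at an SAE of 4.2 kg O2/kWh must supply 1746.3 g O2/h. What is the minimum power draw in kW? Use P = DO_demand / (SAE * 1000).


SAE in g O2/kWh = 4.2 * 1000 = 4200 g/kWh
P = DO_demand / SAE_g = 1746.3 / 4200 = 0.415786 kW

0.415786 kW


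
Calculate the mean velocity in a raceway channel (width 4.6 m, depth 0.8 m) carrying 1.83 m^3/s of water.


Cross-sectional area = W * d = 4.6 * 0.8 = 3.68 m^2
Velocity = Q / A = 1.83 / 3.68 = 0.497283 m/s

0.497283 m/s


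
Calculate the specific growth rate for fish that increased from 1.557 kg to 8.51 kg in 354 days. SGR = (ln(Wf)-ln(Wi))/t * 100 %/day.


ln(W_f) = ln(8.51) = 2.1412419
ln(W_i) = ln(1.557) = 0.44276089
ln(W_f) - ln(W_i) = 2.1412419 - 0.44276089 = 1.698481
SGR = 1.698481 / 354 * 100 = 0.479797 %/day

0.479797 %/day


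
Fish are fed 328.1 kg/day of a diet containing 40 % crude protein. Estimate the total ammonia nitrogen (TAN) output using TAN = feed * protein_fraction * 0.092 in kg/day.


Protein in feed = 328.1 * 40/100 = 131.24 kg/day
TAN = protein * 0.092 = 131.24 * 0.092 = 12.07408 kg/day

12.07408 kg/day


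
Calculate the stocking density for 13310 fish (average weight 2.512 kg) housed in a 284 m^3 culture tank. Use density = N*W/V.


Total biomass = 13310 fish * 2.512 kg = 33434.72 kg
Density = total biomass / volume = 33434.72 / 284 = 117.728 kg/m^3

117.728 kg/m^3


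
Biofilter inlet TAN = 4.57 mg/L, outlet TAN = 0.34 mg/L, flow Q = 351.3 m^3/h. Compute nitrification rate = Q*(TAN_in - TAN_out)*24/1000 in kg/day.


Concentration drop: TAN_in - TAN_out = 4.57 - 0.34 = 4.23 mg/L
Hourly TAN removed = Q * dTAN = 351.3 m^3/h * 4.23 mg/L = 1485.999 g/h  (m^3/h * mg/L = g/h)
Daily TAN removed = 1485.999 * 24 = 35663.976 g/day
Convert to kg/day: 35663.976 / 1000 = 35.663976 kg/day

35.663976 kg/day


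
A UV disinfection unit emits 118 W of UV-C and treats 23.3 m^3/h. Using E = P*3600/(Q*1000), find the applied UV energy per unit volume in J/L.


Energy delivered per hour = 118 W * 3600 s = 424800 J/h
Volume treated per hour = 23.3 m^3/h * 1000 = 23300 L/h
dose = 424800 / 23300 = 18.2318 J/L

18.2318 J/L


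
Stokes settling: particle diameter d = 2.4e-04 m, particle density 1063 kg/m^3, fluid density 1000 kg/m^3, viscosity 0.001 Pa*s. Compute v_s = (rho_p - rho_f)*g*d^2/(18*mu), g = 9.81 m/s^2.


Density difference: rho_p - rho_f = 1063 - 1000 = 63 kg/m^3
d^2 = (2.4e-04)^2 = 5.76e-08 m^2
Numerator = (rho_p - rho_f) * g * d^2 = 63 * 9.81 * 5.76e-08 = 3.5598528e-05
Denominator = 18 * mu = 18 * 0.001 = 0.018
v_s = 3.5598528e-05 / 0.018 = 0.0019777 m/s
Check: Re = rho_f * v_s * d / mu = 1000 * 0.0019777 * 2.4e-04 / 0.001 = 0.475 < 1, so Stokes' law applies.

0.0019777 m/s


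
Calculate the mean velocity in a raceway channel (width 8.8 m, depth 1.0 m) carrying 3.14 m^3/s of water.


Cross-sectional area = W * d = 8.8 * 1.0 = 8.8 m^2
Velocity = Q / A = 3.14 / 8.8 = 0.356818 m/s

0.356818 m/s


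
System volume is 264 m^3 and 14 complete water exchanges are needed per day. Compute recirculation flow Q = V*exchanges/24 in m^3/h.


Daily recirculation volume = 264 m^3 * 14 = 3696 m^3/day
Flow rate Q = daily volume / 24 h = 3696 / 24 = 154 m^3/h

154 m^3/h


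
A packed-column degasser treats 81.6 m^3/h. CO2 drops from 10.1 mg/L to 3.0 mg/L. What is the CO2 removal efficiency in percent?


CO2_out / CO2_in = 3.0 / 10.1 = 0.2970297
Fraction remaining = 0.2970297
efficiency = (1 - 0.2970297) * 100 = 70.297 %

70.297 %


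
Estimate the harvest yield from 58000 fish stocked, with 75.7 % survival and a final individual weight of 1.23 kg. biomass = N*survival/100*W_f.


Survivors = 58000 * 75.7/100 = 43906 fish
Harvest biomass = survivors * W_f = 43906 * 1.23 = 54004.38 kg

54004.38 kg


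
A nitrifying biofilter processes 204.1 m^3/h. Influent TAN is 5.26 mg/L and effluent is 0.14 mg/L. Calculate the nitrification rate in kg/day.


Concentration drop: TAN_in - TAN_out = 5.26 - 0.14 = 5.12 mg/L
Hourly TAN removed = Q * dTAN = 204.1 m^3/h * 5.12 mg/L = 1044.992 g/h  (m^3/h * mg/L = g/h)
Daily TAN removed = 1044.992 * 24 = 25079.808 g/day
Convert to kg/day: 25079.808 / 1000 = 25.079808 kg/day

25.079808 kg/day


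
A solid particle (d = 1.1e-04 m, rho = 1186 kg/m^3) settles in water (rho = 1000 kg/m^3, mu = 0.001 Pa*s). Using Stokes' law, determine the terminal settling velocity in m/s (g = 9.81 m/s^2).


Density difference: rho_p - rho_f = 1186 - 1000 = 186 kg/m^3
d^2 = (1.1e-04)^2 = 1.21e-08 m^2
Numerator = (rho_p - rho_f) * g * d^2 = 186 * 9.81 * 1.21e-08 = 2.2078386e-05
Denominator = 18 * mu = 18 * 0.001 = 0.018
v_s = 2.2078386e-05 / 0.018 = 0.00122658 m/s
Check: Re = rho_f * v_s * d / mu = 1000 * 0.00122658 * 1.1e-04 / 0.001 = 0.135 < 1, so Stokes' law applies.

0.00122658 m/s


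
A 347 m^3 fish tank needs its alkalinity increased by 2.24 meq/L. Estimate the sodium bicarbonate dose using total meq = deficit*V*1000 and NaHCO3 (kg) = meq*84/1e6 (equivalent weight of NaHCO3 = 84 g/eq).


Tank volume in L = 347 m^3 * 1000 = 347000 L
Total meq required = 2.24 meq/L * 347000 L = 777280 meq
NaHCO3 mass = 777280 meq * 84 mg/meq / 1e6 = 65.2915 kg

65.2915 kg


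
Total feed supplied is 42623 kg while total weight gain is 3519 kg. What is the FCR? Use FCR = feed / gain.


FCR = feed consumed / weight gained
FCR = 42623 kg / 3519 kg = 12.1122

12.1122


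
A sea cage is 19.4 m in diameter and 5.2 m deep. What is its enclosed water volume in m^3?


r = d/2 = 19.4/2 = 9.7 m
Base area = pi*r^2 = pi*9.7^2 = 295.59245 m^2
Volume = 295.59245 * 5.2 = 1537.08 m^3

1537.08 m^3


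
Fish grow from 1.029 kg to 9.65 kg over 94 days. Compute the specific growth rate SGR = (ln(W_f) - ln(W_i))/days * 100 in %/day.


ln(W_f) = ln(9.65) = 2.2669579
ln(W_i) = ln(1.029) = 0.028587457
ln(W_f) - ln(W_i) = 2.2669579 - 0.028587457 = 2.2383704
SGR = 2.2383704 / 94 * 100 = 2.38125 %/day

2.38125 %/day


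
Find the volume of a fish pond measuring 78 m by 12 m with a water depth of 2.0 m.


Base area = L * W = 78 * 12 = 936 m^2
Volume = area * depth = 936 * 2.0 = 1872 m^3

1872 m^3


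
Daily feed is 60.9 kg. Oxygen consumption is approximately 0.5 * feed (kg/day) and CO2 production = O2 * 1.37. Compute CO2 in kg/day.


O2 = 60.9 * 0.5 = 30.45
CO2 = 30.45 * 1.37 = 41.7165

41.7165 kg/day


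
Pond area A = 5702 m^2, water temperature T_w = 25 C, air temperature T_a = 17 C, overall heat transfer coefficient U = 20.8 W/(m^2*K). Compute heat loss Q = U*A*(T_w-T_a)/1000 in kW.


Temperature difference dT = 25 - 17 = 8 K
Heat loss (W) = U * A * dT = 20.8 * 5702 * 8 = 948812.8 W
Convert to kW: 948812.8 / 1000 = 948.8128 kW

948.8128 kW


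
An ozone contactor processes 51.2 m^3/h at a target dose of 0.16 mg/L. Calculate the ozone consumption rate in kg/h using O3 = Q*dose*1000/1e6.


O3 demand (mg/h) = Q * dose * 1000 = 51.2 * 0.16 * 1000 = 8192 mg/h
Convert mg to kg: 8192 / 1e6 = 0.008192 kg/h

0.008192 kg/h


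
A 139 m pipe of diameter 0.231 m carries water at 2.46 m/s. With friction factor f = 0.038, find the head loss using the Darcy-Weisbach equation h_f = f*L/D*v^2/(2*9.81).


v^2 = 2.46^2 = 6.0516 m^2/s^2
L/D = 139/0.231 = 601.7316
h_f = f*(L/D)*v^2/(2g) = 0.038 * 601.7316 * 6.0516 / 19.62 = 7.05274 m

7.05274 m


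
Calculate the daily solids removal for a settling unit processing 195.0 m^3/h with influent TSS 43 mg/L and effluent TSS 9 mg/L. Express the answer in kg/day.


Concentration drop: TSS_in - TSS_out = 43 - 9 = 34 mg/L
Hourly solids removed = Q * dTSS = 195.0 m^3/h * 34 mg/L = 6630 g/h  (m^3/h * mg/L = g/h)
Daily solids removed = 6630 * 24 = 159120 g/day
Convert g to kg: 159120 / 1000 = 159.12 kg/day

159.12 kg/day


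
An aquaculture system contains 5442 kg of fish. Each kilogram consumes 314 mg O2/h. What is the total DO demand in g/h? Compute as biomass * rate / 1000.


Total O2 consumption (mg/h) = 5442 kg * 314 mg/(kg*h) = 1708788 mg/h
Convert to g/h: 1708788 / 1000 = 1708.788 g/h

1708.788 g/h


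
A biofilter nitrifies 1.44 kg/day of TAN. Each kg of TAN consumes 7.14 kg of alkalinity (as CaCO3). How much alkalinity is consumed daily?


Alkalinity factor: 7.14 kg CaCO3 consumed per kg TAN nitrified
alk = 1.44 kg TAN * 7.14 = 10.2816 kg CaCO3/day

10.2816 kg CaCO3/day


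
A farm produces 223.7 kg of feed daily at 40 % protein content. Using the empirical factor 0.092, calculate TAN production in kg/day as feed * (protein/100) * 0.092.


Protein in feed = 223.7 * 40/100 = 89.48 kg/day
TAN = protein * 0.092 = 89.48 * 0.092 = 8.23216 kg/day

8.23216 kg/day


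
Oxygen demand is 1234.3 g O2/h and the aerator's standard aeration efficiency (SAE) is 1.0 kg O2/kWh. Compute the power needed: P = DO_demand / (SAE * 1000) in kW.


SAE in g O2/kWh = 1.0 * 1000 = 1000 g/kWh
P = DO_demand / SAE_g = 1234.3 / 1000 = 1.2343 kW

1.2343 kW


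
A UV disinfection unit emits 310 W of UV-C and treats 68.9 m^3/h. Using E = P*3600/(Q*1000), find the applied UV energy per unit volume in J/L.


Energy delivered per hour = 310 W * 3600 s = 1116000 J/h
Volume treated per hour = 68.9 m^3/h * 1000 = 68900 L/h
dose = 1116000 / 68900 = 16.1974 J/L

16.1974 J/L


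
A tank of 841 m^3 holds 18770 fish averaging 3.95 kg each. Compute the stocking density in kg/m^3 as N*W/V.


Total biomass = 18770 fish * 3.95 kg = 74141.5 kg
Density = total biomass / volume = 74141.5 / 841 = 88.1587 kg/m^3

88.1587 kg/m^3


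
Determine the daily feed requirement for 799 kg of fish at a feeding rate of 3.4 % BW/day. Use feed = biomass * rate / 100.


Feeding rate fraction = 3.4% / 100 = 0.034
Daily feed = 799 kg * 0.034 = 27.166 kg/day

27.166 kg/day


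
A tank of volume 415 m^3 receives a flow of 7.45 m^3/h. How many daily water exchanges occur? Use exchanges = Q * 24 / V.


Daily flow volume = 7.45 m^3/h * 24 h = 178.8 m^3/day
Exchanges = daily flow / tank volume = 178.8 / 415 = 0.430843 exchanges/day

0.430843 exchanges/day


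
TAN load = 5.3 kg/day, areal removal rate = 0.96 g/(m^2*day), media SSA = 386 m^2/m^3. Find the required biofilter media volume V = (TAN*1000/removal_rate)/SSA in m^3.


A = 5.3*1000 / 0.96 = 5520.8333 m^2
V = 5520.8333 / 386 = 14.3027

14.3027 m^3


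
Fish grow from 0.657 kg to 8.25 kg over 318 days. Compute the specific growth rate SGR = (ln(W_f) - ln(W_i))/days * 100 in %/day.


ln(W_f) = ln(8.25) = 2.1102132
ln(W_i) = ln(0.657) = -0.42007126
ln(W_f) - ln(W_i) = 2.1102132 - -0.42007126 = 2.5302845
SGR = 2.5302845 / 318 * 100 = 0.795687 %/day

0.795687 %/day


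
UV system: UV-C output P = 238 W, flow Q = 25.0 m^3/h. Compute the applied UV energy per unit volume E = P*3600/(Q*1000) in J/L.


Energy delivered per hour = 238 W * 3600 s = 856800 J/h
Volume treated per hour = 25.0 m^3/h * 1000 = 25000 L/h
dose = 856800 / 25000 = 34.272 J/L

34.272 J/L


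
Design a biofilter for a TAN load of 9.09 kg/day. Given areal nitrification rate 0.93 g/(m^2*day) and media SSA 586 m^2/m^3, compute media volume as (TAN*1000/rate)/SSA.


A = 9.09*1000 / 0.93 = 9774.1935 m^2
V = 9774.1935 / 586 = 16.6795

16.6795 m^3


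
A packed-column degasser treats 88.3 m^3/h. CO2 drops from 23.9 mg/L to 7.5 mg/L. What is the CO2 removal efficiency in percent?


CO2_out / CO2_in = 7.5 / 23.9 = 0.31380753
Fraction remaining = 0.31380753
efficiency = (1 - 0.31380753) * 100 = 68.6192 %

68.6192 %


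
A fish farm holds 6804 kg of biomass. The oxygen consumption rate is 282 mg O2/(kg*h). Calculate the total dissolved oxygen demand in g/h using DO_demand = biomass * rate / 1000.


Total O2 consumption (mg/h) = 6804 kg * 282 mg/(kg*h) = 1918728 mg/h
Convert to g/h: 1918728 / 1000 = 1918.728 g/h

1918.728 g/h


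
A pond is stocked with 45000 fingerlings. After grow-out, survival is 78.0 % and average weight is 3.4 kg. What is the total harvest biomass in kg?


Survivors = 45000 * 78.0/100 = 35100 fish
Harvest biomass = survivors * W_f = 35100 * 3.4 = 119340 kg

119340 kg


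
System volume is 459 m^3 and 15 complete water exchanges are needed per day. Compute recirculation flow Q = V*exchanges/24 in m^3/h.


Daily recirculation volume = 459 m^3 * 15 = 6885 m^3/day
Flow rate Q = daily volume / 24 h = 6885 / 24 = 286.875 m^3/h

286.875 m^3/h


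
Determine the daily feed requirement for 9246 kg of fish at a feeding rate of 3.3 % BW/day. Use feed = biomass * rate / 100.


Feeding rate fraction = 3.3% / 100 = 0.033
Daily feed = 9246 kg * 0.033 = 305.118 kg/day

305.118 kg/day


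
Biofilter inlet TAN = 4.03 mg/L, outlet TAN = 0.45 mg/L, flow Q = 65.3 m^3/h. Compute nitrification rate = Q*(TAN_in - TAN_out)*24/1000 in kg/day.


Concentration drop: TAN_in - TAN_out = 4.03 - 0.45 = 3.58 mg/L
Hourly TAN removed = Q * dTAN = 65.3 m^3/h * 3.58 mg/L = 233.774 g/h  (m^3/h * mg/L = g/h)
Daily TAN removed = 233.774 * 24 = 5610.576 g/day
Convert to kg/day: 5610.576 / 1000 = 5.610576 kg/day

5.610576 kg/day


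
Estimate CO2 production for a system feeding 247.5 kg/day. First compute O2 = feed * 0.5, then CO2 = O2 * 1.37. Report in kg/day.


O2 = 247.5 * 0.5 = 123.75
CO2 = 123.75 * 1.37 = 169.5375

169.5375 kg/day


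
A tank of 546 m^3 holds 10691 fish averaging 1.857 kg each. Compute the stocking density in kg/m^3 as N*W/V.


Total biomass = 10691 fish * 1.857 kg = 19853.187 kg
Density = total biomass / volume = 19853.187 / 546 = 36.3611 kg/m^3

36.3611 kg/m^3


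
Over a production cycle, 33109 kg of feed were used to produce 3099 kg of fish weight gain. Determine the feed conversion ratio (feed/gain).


FCR = feed consumed / weight gained
FCR = 33109 kg / 3099 kg = 10.6838

10.6838


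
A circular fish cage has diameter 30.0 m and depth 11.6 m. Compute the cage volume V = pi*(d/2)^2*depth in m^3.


r = d/2 = 30.0/2 = 15 m
Base area = pi*r^2 = pi*15^2 = 706.85835 m^2
Volume = 706.85835 * 11.6 = 8199.56 m^3

8199.56 m^3


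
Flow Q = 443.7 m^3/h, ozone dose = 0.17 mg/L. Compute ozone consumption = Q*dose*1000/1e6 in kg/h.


O3 demand (mg/h) = Q * dose * 1000 = 443.7 * 0.17 * 1000 = 75429 mg/h
Convert mg to kg: 75429 / 1e6 = 0.075429 kg/h

0.075429 kg/h


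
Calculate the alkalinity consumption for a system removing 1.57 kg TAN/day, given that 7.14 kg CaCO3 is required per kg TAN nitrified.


Alkalinity factor: 7.14 kg CaCO3 consumed per kg TAN nitrified
alk = 1.57 kg TAN * 7.14 = 11.2098 kg CaCO3/day

11.2098 kg CaCO3/day


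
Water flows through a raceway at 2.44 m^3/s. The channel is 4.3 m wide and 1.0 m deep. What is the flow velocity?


Cross-sectional area = W * d = 4.3 * 1.0 = 4.3 m^2
Velocity = Q / A = 2.44 / 4.3 = 0.567442 m/s

0.567442 m/s


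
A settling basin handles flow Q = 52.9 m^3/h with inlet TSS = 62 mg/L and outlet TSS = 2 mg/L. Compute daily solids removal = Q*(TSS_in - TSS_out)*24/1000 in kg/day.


Concentration drop: TSS_in - TSS_out = 62 - 2 = 60 mg/L
Hourly solids removed = Q * dTSS = 52.9 m^3/h * 60 mg/L = 3174 g/h  (m^3/h * mg/L = g/h)
Daily solids removed = 3174 * 24 = 76176 g/day
Convert g to kg: 76176 / 1000 = 76.176 kg/day

76.176 kg/day


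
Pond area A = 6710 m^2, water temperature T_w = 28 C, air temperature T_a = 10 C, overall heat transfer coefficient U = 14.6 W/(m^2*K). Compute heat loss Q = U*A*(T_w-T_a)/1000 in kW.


Temperature difference dT = 28 - 10 = 18 K
Heat loss (W) = U * A * dT = 14.6 * 6710 * 18 = 1763388 W
Convert to kW: 1763388 / 1000 = 1763.388 kW

1763.388 kW


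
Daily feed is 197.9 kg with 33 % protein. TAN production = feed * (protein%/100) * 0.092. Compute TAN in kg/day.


Protein in feed = 197.9 * 33/100 = 65.307 kg/day
TAN = protein * 0.092 = 65.307 * 0.092 = 6.008244 kg/day

6.008244 kg/day


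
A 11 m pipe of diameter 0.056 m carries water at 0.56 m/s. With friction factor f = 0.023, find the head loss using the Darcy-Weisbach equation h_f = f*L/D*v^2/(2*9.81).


v^2 = 0.56^2 = 0.3136 m^2/s^2
L/D = 11/0.056 = 196.42857
h_f = f*(L/D)*v^2/(2g) = 0.023 * 196.42857 * 0.3136 / 19.62 = 0.072212 m

0.072212 m


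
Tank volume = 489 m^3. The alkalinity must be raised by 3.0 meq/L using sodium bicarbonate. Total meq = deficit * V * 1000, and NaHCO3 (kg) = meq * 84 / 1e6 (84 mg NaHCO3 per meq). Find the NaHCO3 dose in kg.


Tank volume in L = 489 m^3 * 1000 = 489000 L
Total meq required = 3.0 meq/L * 489000 L = 1467000 meq
NaHCO3 mass = 1467000 meq * 84 mg/meq / 1e6 = 123.228 kg

123.228 kg


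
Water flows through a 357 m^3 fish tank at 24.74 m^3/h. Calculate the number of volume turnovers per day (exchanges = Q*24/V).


Daily flow volume = 24.74 m^3/h * 24 h = 593.76 m^3/day
Exchanges = daily flow / tank volume = 593.76 / 357 = 1.66319 exchanges/day

1.66319 exchanges/day


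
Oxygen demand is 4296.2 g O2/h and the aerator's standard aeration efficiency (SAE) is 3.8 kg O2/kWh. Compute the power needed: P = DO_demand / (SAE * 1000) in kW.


SAE in g O2/kWh = 3.8 * 1000 = 3800 g/kWh
P = DO_demand / SAE_g = 4296.2 / 3800 = 1.13058 kW

1.13058 kW


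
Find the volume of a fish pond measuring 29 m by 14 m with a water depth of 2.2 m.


Base area = L * W = 29 * 14 = 406 m^2
Volume = area * depth = 406 * 2.2 = 893.2 m^3

893.2 m^3


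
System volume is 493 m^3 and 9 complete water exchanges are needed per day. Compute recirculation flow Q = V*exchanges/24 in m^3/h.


Daily recirculation volume = 493 m^3 * 9 = 4437 m^3/day
Flow rate Q = daily volume / 24 h = 4437 / 24 = 184.875 m^3/h

184.875 m^3/h


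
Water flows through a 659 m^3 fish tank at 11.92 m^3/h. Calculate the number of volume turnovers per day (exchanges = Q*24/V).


Daily flow volume = 11.92 m^3/h * 24 h = 286.08 m^3/day
Exchanges = daily flow / tank volume = 286.08 / 659 = 0.434112 exchanges/day

0.434112 exchanges/day


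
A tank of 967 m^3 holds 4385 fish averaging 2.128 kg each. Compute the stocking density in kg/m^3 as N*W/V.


Total biomass = 4385 fish * 2.128 kg = 9331.28 kg
Density = total biomass / volume = 9331.28 / 967 = 9.64972 kg/m^3

9.64972 kg/m^3


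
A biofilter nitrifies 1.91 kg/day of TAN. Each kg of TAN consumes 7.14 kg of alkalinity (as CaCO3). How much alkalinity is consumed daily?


Alkalinity factor: 7.14 kg CaCO3 consumed per kg TAN nitrified
alk = 1.91 kg TAN * 7.14 = 13.6374 kg CaCO3/day

13.6374 kg CaCO3/day


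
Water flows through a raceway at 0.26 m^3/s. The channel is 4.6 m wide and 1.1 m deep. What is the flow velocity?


Cross-sectional area = W * d = 4.6 * 1.1 = 5.06 m^2
Velocity = Q / A = 0.26 / 5.06 = 0.0513834 m/s

0.0513834 m/s


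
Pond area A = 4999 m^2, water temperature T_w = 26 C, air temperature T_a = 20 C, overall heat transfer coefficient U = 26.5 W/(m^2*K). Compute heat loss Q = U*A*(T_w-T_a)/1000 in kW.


Temperature difference dT = 26 - 20 = 6 K
Heat loss (W) = U * A * dT = 26.5 * 4999 * 6 = 794841 W
Convert to kW: 794841 / 1000 = 794.841 kW

794.841 kW


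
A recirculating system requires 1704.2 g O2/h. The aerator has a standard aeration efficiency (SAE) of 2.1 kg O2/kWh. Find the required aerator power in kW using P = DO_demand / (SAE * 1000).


SAE in g O2/kWh = 2.1 * 1000 = 2100 g/kWh
P = DO_demand / SAE_g = 1704.2 / 2100 = 0.811524 kW

0.811524 kW


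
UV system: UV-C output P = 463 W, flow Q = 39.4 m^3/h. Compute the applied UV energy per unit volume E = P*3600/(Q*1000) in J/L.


Energy delivered per hour = 463 W * 3600 s = 1666800 J/h
Volume treated per hour = 39.4 m^3/h * 1000 = 39400 L/h
dose = 1666800 / 39400 = 42.3046 J/L

42.3046 J/L


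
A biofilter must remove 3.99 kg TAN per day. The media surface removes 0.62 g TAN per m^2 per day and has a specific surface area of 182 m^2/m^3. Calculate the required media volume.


A = 3.99*1000 / 0.62 = 6435.4839 m^2
V = 6435.4839 / 182 = 35.3598

35.3598 m^3


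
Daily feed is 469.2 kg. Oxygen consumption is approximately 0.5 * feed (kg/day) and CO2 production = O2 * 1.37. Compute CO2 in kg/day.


O2 = 469.2 * 0.5 = 234.6
CO2 = 234.6 * 1.37 = 321.402

321.402 kg/day


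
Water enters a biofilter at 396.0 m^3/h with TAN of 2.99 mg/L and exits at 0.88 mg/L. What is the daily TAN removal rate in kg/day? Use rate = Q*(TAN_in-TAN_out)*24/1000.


Concentration drop: TAN_in - TAN_out = 2.99 - 0.88 = 2.11 mg/L
Hourly TAN removed = Q * dTAN = 396.0 m^3/h * 2.11 mg/L = 835.56 g/h  (m^3/h * mg/L = g/h)
Daily TAN removed = 835.56 * 24 = 20053.44 g/day
Convert to kg/day: 20053.44 / 1000 = 20.05344 kg/day

20.05344 kg/day


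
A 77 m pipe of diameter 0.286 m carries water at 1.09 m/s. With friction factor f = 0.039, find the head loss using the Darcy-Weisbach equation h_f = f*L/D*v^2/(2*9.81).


v^2 = 1.09^2 = 1.1881 m^2/s^2
L/D = 77/0.286 = 269.23077
h_f = f*(L/D)*v^2/(2g) = 0.039 * 269.23077 * 1.1881 / 19.62 = 0.635833 m

0.635833 m


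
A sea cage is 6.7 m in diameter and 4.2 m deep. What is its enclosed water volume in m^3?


r = d/2 = 6.7/2 = 3.35 m
Base area = pi*r^2 = pi*3.35^2 = 35.256524 m^2
Volume = 35.256524 * 4.2 = 148.077 m^3

148.077 m^3


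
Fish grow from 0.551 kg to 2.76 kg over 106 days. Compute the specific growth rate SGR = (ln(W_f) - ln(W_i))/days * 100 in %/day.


ln(W_f) = ln(2.76) = 1.0152307
ln(W_i) = ln(0.551) = -0.59602047
ln(W_f) - ln(W_i) = 1.0152307 - -0.59602047 = 1.6112512
SGR = 1.6112512 / 106 * 100 = 1.52005 %/day

1.52005 %/day


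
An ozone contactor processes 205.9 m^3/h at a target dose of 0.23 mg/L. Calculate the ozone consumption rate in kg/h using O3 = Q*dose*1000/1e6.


O3 demand (mg/h) = Q * dose * 1000 = 205.9 * 0.23 * 1000 = 47357 mg/h
Convert mg to kg: 47357 / 1e6 = 0.047357 kg/h

0.047357 kg/h
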